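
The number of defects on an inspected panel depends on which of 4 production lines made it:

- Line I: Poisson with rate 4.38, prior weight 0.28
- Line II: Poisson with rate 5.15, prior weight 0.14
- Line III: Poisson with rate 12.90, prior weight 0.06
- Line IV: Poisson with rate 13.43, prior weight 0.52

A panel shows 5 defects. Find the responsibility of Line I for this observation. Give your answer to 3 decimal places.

0.629

Posterior ∝ prior × likelihood, so P(k | x) ∝ P(Z=k) f_k(x); normalise over all components.
Component likelihoods at x = 5 defects:
  p_I = e^(−4.38)·4.38^5/5! = 0.168259
  p_II = e^(−5.15)·5.15^5/5! = 0.175081
  p_III = e^(−12.90)·12.90^5/5! = 0.0074365
  p_IV = e^(−13.43)·13.43^5/5! = 0.00535333
Weight by the priors:
  P(Z=I)·p_I = 0.28 × 0.168259 = 0.0471126
  P(Z=II)·p_II = 0.14 × 0.175081 = 0.0245113
  P(Z=III)·p_III = 0.06 × 0.0074365 = 0.00044619
  P(Z=IV)·p_IV = 0.52 × 0.00535333 = 0.00278373
Evidence: 0.0471126 + 0.0245113 + 0.00044619 + 0.00278373 = 0.0748539
Responsibility of Line I: 0.0471126 / 0.0748539 ≈ 0.629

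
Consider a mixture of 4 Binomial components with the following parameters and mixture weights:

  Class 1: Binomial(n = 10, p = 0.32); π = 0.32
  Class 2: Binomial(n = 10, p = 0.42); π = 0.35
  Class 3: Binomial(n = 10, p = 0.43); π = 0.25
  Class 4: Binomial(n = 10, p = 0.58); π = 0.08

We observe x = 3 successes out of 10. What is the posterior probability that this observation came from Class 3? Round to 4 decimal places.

0.2283

Posterior ∝ prior × likelihood, so P(k | x) ∝ π_k f_k(x); normalise over all components.
Component likelihoods at x = 3 successes out of 10:
  f_1 = 0.264359
  f_2 = 0.196302
  f_3 = 0.186514
  f_4 = 0.0539772
Prior × likelihood for each component:
  π_1·f_1 = 0.32 × 0.264359 = 0.0845948
  π_2·f_2 = 0.35 × 0.196302 = 0.0687058
  π_3·f_3 = 0.25 × 0.186514 = 0.0466284
  π_4·f_4 = 0.08 × 0.0539772 = 0.00431818
Evidence: 0.0845948 + 0.0687058 + 0.0466284 + 0.00431818 = 0.204247
P(Class 3 | x) ≈ 0.2283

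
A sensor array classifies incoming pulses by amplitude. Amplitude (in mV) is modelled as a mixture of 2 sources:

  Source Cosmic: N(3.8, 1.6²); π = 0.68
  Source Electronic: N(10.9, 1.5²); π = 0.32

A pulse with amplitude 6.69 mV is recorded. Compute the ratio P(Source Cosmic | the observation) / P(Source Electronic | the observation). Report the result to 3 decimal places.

20.018

The posterior odds equal the prior odds times the likelihood ratio: (P(Z=i)/P(Z=j))·(f_i(x)/f_j(x)).
Normal densities:
  p_Cosmic = (1/(1.6·√(2π)))·exp(−(6.69−3.8)²/(2·1.6²)) = 0.249339·exp(-1.63127) = 0.0487909
  p_Electronic = (1/(1.5·√(2π)))·exp(−(6.69−10.9)²/(2·1.5²)) = 0.265962·exp(-3.93869) = 0.00517926
0.0331778 / 0.00165736 ≈ 20.018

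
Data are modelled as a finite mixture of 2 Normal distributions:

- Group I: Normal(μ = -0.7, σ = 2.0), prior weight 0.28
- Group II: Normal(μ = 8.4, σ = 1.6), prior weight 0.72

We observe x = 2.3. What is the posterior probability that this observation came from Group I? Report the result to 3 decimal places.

Posterior ∝ prior × likelihood, so P(k | x) ∝ π_k f_k(x); normalise over all components.
Normal densities:
  p_I = (1/(2.0·√(2π)))·exp(−(2.3−-0.7)²/(2·2.0²)) = 0.199471·exp(-1.12500) = 0.0647588
  p_II = (1/(1.6·√(2π)))·exp(−(2.3−8.4)²/(2·1.6²)) = 0.249339·exp(-7.26758) = 0.000173989
Multiply by the mixture weights:
  π_I·p_I = 0.28 × 0.0647588 = 0.0181325
  π_II·p_II = 0.72 × 0.000173989 = 0.000125272
Sum: 0.0181325 + 0.000125272 = 0.0182577
So the posterior for Group I is 0.0181325 / 0.0182577 ≈ 0.993.

0.993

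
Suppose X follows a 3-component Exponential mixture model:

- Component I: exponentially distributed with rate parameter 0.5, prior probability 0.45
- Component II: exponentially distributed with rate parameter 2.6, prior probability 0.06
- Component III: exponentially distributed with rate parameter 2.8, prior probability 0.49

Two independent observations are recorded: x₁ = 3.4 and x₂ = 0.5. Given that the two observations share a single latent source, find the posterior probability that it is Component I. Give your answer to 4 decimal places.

The responsibility of component k is π_k f_k(x) divided by Σ_j π_j f_j(x).
Since both observations come from the same component, the likelihood for component k is f_k(x₁)·f_k(x₂).
  p_I = [0.5·e^(−0.5·3.4) = 0.5·e^(−1.7000) = 0.0913418] × [0.3894] = 0.0355685
  p_II = [2.6·e^(−2.6·3.4) = 2.6·e^(−8.8400) = 0.000376539] × [0.708583] = 0.000266809
  p_III = [2.8·e^(−2.8·3.4) = 2.8·e^(−9.5200) = 0.000205435] × [0.690471] = 0.000141847
Multiply by the mixture weights:
  π_I·p_I = 0.45 × 0.0355685 = 0.0160058
  π_II·p_II = 0.06 × 0.000266809 = 1.60085e-05
  π_III·p_III = 0.49 × 0.000141847 = 6.95051e-05
Denominator: 0.0160058 + 1.60085e-05 + 6.95051e-05 = 0.0160913
Responsibility of Component I: 0.0160058 / 0.0160913 ≈ 0.9947

0.9947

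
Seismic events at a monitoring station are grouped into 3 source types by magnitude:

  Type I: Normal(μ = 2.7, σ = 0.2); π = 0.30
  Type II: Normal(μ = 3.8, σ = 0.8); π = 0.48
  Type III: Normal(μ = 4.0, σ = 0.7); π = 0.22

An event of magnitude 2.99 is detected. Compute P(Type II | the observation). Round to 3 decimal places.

Posterior ∝ prior × likelihood, so P(k | x) ∝ π_k f_k(x); normalise over all components.
Evaluate each component's likelihood at the observed value:
  p_I = 0.697153
  p_II = 0.298683
  p_III = 0.201255
Multiply by the mixture weights:
  π_I·p_I = 0.30 × 0.697153 = 0.209146
  π_II·p_II = 0.48 × 0.298683 = 0.143368
  π_III·p_III = 0.22 × 0.201255 = 0.0442761
Evidence: 0.209146 + 0.143368 + 0.0442761 = 0.39679
P(Type II | data) = 0.143368 / 0.39679 ≈ 0.361

0.361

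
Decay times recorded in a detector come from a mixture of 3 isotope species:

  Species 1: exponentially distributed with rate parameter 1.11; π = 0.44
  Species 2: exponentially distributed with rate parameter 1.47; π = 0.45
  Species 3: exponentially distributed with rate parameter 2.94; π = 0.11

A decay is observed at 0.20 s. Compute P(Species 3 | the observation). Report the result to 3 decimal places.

0.169

The responsibility of component k is P(Z=k) f_k(x) divided by Σ_j P(Z=j) f_j(x).
Evaluate each component's likelihood at the observed value:
  L_1 = 1.11·e^(−1.11·0.20) = 1.11·e^(−0.2220) = 0.889016
  L_2 = 1.47·e^(−1.47·0.20) = 1.47·e^(−0.2940) = 1.09556
  L_3 = 2.94·e^(−2.94·0.20) = 2.94·e^(−0.5880) = 1.63298
Weight by the priors:
  P(Z=1)·L_1 = 0.44 × 0.889016 = 0.391167
  P(Z=2)·L_2 = 0.45 × 1.09556 = 0.493
  P(Z=3)·L_3 = 0.11 × 1.63298 = 0.179628
Evidence: 0.391167 + 0.493 + 0.179628 = 1.0638
P(Species 3 | 0.20 s) ≈ 0.169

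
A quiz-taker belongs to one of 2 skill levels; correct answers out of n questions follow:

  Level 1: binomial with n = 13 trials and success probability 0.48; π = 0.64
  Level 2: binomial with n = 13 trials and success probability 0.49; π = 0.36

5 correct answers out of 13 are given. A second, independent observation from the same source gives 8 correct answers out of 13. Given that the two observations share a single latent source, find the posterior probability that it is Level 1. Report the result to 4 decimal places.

0.6364

P(component k | x) = P(Z=k)·f_k(x) / marginal(x), where marginal(x) = Σ_j P(Z=j)·f_j(x).
Since both observations come from the same component, the likelihood for component k is f_k(x₁)·f_k(x₂).
  f_1 = [C(13,5)·0.48^5·0.52^8 = 1287·0.0254804·0.00534597 = 0.175312] × [0.137888] = 0.0241733
  f_2 = [C(13,5)·0.49^5·0.51^8 = 1287·0.0282475·0.00457679 = 0.166387] × [0.14757] = 0.0245538
Unnormalised posteriors:
  P(Z=1)·f_1 = 0.64 × 0.0241733 = 0.0154709
  P(Z=2)·f_2 = 0.36 × 0.0245538 = 0.00883936
Evidence: 0.0154709 + 0.00883936 = 0.0243103
Responsibility of Level 1: 0.0154709 / 0.0243103 ≈ 0.6364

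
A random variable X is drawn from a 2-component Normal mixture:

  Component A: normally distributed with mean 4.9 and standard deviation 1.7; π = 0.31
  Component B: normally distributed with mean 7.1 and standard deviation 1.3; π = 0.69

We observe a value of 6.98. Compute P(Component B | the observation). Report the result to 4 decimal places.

Posterior ∝ prior × likelihood, so P(k | x) ∝ P(Z=k) f_k(x); normalise over all components.
Normal densities:
  p_A = (1/(1.7·√(2π)))·exp(−(6.98−4.9)²/(2·1.7²)) = 0.234672·exp(-0.74851) = 0.111016
  p_B = (1/(1.3·√(2π)))·exp(−(6.98−7.1)²/(2·1.3²)) = 0.306879·exp(-0.00426) = 0.305574
Multiply by the mixture weights:
  P(Z=A)·p_A = 0.31 × 0.111016 = 0.034415
  P(Z=B)·p_B = 0.69 × 0.305574 = 0.210846
Evidence: 0.034415 + 0.210846 = 0.245261
P(Component B | x) = 0.210846 / 0.245261 ≈ 0.8597

0.8597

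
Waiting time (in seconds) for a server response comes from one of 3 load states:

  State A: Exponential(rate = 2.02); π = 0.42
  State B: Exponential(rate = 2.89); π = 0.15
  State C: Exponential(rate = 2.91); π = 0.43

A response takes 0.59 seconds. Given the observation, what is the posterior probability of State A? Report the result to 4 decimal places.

The responsibility of component k is w_k f_k(x) divided by Σ_j w_j f_j(x).
Evaluate each component's likelihood at the observed value:
  f_A = 0.613422
  f_B = 0.52527
  f_C = 0.5227
Unnormalised posteriors:
  w_A·f_A = 0.42 × 0.613422 = 0.257637
  w_B·f_B = 0.15 × 0.52527 = 0.0787904
  w_C·f_C = 0.43 × 0.5227 = 0.224761
Normaliser: 0.257637 + 0.0787904 + 0.224761 = 0.561189
So the posterior for State A is 0.257637 / 0.561189 ≈ 0.4591.

0.4591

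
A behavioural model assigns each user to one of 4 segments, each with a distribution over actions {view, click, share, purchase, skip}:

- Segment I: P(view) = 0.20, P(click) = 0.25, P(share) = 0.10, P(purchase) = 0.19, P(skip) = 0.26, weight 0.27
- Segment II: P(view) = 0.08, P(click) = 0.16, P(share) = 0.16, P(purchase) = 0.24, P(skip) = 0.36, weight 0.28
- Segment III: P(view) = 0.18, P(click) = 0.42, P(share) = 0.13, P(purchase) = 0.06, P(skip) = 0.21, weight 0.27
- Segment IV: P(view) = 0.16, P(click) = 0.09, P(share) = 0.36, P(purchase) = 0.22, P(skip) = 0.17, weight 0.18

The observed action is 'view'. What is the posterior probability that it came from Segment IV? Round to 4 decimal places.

Posterior ∝ prior × likelihood, so P(k | x) ∝ π_k f_k(x); normalise over all components.
Component likelihoods at x = 'view':
  L_I = 0.2
  L_II = 0.08
  L_III = 0.18
  L_IV = 0.16
Weight by the priors:
  π_I·L_I = 0.27 × 0.2 = 0.054
  π_II·L_II = 0.28 × 0.08 = 0.0224
  π_III·L_III = 0.27 × 0.18 = 0.0486
  π_IV·L_IV = 0.18 × 0.16 = 0.0288
Denominator: 0.054 + 0.0224 + 0.0486 + 0.0288 = 0.1538
P(Segment IV | 'view') ≈ 0.1873

0.1873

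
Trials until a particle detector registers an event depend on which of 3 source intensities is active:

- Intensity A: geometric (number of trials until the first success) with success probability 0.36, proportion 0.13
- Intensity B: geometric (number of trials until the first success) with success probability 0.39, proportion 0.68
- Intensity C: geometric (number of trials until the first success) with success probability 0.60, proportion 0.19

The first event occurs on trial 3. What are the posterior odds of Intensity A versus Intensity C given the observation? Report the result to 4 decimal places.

1.0509

Only the two components matter; the odds are (w_i f_i(x)) / (w_j f_j(x)).
Evaluate each component's likelihood at the observed value:
  p_A = 0.36·(1−0.36)^2 = 0.36·0.4096 = 0.147456
  p_B = 0.39·(1−0.39)^2 = 0.39·0.3721 = 0.145119
  p_C = 0.60·(1−0.60)^2 = 0.60·0.16 = 0.096
0.0191693 / 0.01824 ≈ 1.0509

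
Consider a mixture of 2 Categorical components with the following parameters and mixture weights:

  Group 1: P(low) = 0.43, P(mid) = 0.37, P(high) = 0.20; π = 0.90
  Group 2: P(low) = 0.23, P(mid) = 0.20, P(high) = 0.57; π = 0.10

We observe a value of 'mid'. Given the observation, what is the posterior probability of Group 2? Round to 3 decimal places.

P(component k | x) = w_k·f_k(x) / marginal(x), where marginal(x) = Σ_j w_j·f_j(x).
Categorical probabilities:
  p_1 = 0.37
  p_2 = 0.2
Prior × likelihood for each component:
  w_1·p_1 = 0.90 × 0.37 = 0.333
  w_2·p_2 = 0.10 × 0.2 = 0.02
Denominator: 0.333 + 0.02 = 0.353
So the posterior for Group 2 is 0.02 / 0.353 ≈ 0.057.

0.057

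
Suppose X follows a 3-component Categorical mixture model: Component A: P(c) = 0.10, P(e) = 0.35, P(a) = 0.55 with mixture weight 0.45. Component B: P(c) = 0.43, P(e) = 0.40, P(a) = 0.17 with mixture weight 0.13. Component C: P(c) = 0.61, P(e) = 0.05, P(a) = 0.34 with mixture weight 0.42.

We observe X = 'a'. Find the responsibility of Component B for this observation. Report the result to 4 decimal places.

0.0536

By Bayes' theorem, P(k | x) = P(Z=k) f_k(x) / Σ_j P(Z=j) f_j(x).
Categorical probabilities:
  f_A = P(a | comp) = 0.55
  f_B = P(a | comp) = 0.17
  f_C = P(a | comp) = 0.34
Multiply by the mixture weights:
  P(Z=A)·f_A = 0.45 × 0.55 = 0.2475
  P(Z=B)·f_B = 0.13 × 0.17 = 0.0221
  P(Z=C)·f_C = 0.42 × 0.34 = 0.1428
Denominator: 0.2475 + 0.0221 + 0.1428 = 0.4124
P(Component B | the observation) ≈ 0.0536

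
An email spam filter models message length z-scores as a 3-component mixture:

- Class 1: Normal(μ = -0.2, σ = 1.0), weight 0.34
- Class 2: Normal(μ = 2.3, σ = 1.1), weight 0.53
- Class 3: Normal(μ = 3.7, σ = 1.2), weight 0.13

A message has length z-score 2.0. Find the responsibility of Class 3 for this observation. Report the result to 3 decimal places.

0.074

The responsibility of component k is P(Z=k) f_k(x) divided by Σ_j P(Z=j) f_j(x).
Evaluate each component's likelihood at the observed value:
  f_1 = 0.0354746
  f_2 = 0.349435
  f_3 = 0.121878
Multiply by the mixture weights:
  P(Z=1)·f_1 = 0.34 × 0.0354746 = 0.0120614
  P(Z=2)·f_2 = 0.53 × 0.349435 = 0.1852
  P(Z=3)·f_3 = 0.13 × 0.121878 = 0.0158442
Sum: 0.0120614 + 0.1852 + 0.0158442 = 0.213106
P(Class 3 | x) ≈ 0.074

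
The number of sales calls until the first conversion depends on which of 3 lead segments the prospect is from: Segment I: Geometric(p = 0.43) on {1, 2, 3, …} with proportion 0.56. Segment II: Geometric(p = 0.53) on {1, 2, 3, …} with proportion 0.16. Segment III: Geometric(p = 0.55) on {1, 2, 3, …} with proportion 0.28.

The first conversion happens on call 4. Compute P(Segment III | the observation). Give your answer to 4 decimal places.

Apply Bayes' rule: the posterior for each component is proportional to its prior times its likelihood at x.
Evaluate each component's likelihood at the observed value:
  f_I = 0.43·(1−0.43)^3 = 0.43·0.185193 = 0.079633
  f_II = 0.53·(1−0.53)^3 = 0.53·0.103823 = 0.0550262
  f_III = 0.55·(1−0.55)^3 = 0.55·0.091125 = 0.0501187
Prior × likelihood for each component:
  π_I·f_I = 0.56 × 0.079633 = 0.0445945
  π_II·f_II = 0.16 × 0.0550262 = 0.00880419
  π_III·f_III = 0.28 × 0.0501187 = 0.0140332
Marginal: 0.0445945 + 0.00880419 + 0.0140332 = 0.0674319
Responsibility of Segment III: 0.0140332 / 0.0674319 ≈ 0.2081

0.2081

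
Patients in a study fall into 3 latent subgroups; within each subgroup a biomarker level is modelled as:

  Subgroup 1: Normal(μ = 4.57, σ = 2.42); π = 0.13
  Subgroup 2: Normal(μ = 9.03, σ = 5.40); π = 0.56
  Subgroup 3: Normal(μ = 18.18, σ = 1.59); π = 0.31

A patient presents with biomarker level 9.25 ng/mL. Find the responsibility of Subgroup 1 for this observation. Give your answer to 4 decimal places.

Apply Bayes' rule: the posterior for each component is proportional to its prior times its likelihood at x.
Component likelihoods at x = 9.25 ng/mL:
  f_1 = (1/(2.42·√(2π)))·exp(−(9.25−4.57)²/(2·2.42²)) = 0.164852·exp(-1.86995) = 0.0254088
  f_2 = (1/(5.40·√(2π)))·exp(−(9.25−9.03)²/(2·5.40²)) = 0.073878·exp(-0.00083) = 0.0738169
  f_3 = (1/(1.59·√(2π)))·exp(−(9.25−18.18)²/(2·1.59²)) = 0.250907·exp(-15.77171) = 3.54771e-08
Unnormalised posteriors:
  P(Z=1)·f_1 = 0.13 × 0.0254088 = 0.00330314
  P(Z=2)·f_2 = 0.56 × 0.0738169 = 0.0413375
  P(Z=3)·f_3 = 0.31 × 3.54771e-08 = 1.09979e-08
Evidence: 0.00330314 + 0.0413375 + 1.09979e-08 = 0.0446406
P(Subgroup 1 | data) = 0.00330314 / 0.0446406 ≈ 0.0740

0.0740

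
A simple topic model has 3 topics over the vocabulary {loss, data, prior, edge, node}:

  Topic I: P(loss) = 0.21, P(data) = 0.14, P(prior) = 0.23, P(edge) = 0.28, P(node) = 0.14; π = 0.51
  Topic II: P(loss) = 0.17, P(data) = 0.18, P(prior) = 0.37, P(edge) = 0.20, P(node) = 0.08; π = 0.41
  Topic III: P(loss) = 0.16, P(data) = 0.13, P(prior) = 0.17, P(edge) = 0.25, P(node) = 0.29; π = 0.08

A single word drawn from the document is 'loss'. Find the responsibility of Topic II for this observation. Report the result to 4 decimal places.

0.3676

By Bayes' theorem, P(k | x) = w_k f_k(x) / Σ_j w_j f_j(x).
Component likelihoods at x = 'loss':
  f_I = 0.21
  f_II = 0.17
  f_III = 0.16
Prior × likelihood for each component:
  w_I·f_I = 0.51 × 0.21 = 0.1071
  w_II·f_II = 0.41 × 0.17 = 0.0697
  w_III·f_III = 0.08 × 0.16 = 0.0128
Marginal: 0.1071 + 0.0697 + 0.0128 = 0.1896
Responsibility of Topic II: 0.0697 / 0.1896 ≈ 0.3676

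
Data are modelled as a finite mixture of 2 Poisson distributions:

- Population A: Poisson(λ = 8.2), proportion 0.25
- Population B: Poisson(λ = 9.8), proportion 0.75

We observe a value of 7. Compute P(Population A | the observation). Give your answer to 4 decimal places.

Apply Bayes' rule: the posterior for each component is proportional to its prior times its likelihood at x.
Evaluate each component's likelihood at the observed value:
  p_A = 0.135848
  p_B = 0.0955138
Multiply by the mixture weights:
  π_A·p_A = 0.25 × 0.135848 = 0.0339619
  π_B·p_B = 0.75 × 0.0955138 = 0.0716353
Normaliser: 0.0339619 + 0.0716353 = 0.105597
So the posterior for Population A is 0.0339619 / 0.105597 ≈ 0.3216.

0.3216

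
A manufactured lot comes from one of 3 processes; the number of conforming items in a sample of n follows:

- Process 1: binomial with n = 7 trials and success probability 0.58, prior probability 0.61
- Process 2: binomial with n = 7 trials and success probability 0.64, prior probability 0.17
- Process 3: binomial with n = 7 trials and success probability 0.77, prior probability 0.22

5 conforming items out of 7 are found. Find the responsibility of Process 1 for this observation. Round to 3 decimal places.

0.561

The responsibility of component k is π_k f_k(x) divided by Σ_j π_j f_j(x).
Component likelihoods at x = 5 conforming items out of 7:
  f_1 = 0.243141
  f_2 = 0.29223
  f_3 = 0.300697
Unnormalised posteriors:
  π_1·f_1 = 0.61 × 0.243141 = 0.148316
  π_2·f_2 = 0.17 × 0.29223 = 0.049679
  π_3·f_3 = 0.22 × 0.300697 = 0.0661533
Denominator: 0.148316 + 0.049679 + 0.0661533 = 0.264148
P(Process 1 | the observation) = 0.148316 / 0.264148 ≈ 0.561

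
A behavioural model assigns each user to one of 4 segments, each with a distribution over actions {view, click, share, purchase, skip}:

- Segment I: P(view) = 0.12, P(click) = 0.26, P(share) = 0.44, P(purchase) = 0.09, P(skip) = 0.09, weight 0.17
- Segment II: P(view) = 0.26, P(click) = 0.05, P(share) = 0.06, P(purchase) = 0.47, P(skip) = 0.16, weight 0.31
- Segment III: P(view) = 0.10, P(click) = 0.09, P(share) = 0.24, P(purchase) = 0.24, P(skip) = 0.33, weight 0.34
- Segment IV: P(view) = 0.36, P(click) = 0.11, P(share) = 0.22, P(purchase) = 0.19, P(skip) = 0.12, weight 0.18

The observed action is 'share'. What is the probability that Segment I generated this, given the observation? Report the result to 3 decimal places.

0.349

The responsibility of component k is π_k f_k(x) divided by Σ_j π_j f_j(x).
Categorical probabilities:
  L_I = 0.44
  L_II = 0.06
  L_III = 0.24
  L_IV = 0.22
Prior × likelihood for each component:
  π_I·L_I = 0.17 × 0.44 = 0.0748
  π_II·L_II = 0.31 × 0.06 = 0.0186
  π_III·L_III = 0.34 × 0.24 = 0.0816
  π_IV·L_IV = 0.18 × 0.22 = 0.0396
Denominator: 0.0748 + 0.0186 + 0.0816 + 0.0396 = 0.2146
P(Segment I | 'share') ≈ 0.349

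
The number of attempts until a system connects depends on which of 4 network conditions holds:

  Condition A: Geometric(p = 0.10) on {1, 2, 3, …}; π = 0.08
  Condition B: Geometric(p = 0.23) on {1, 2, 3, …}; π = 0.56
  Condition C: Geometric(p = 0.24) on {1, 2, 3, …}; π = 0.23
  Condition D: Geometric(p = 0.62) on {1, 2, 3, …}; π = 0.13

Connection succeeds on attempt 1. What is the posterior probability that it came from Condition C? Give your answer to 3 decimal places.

0.202

Posterior ∝ prior × likelihood, so P(k | x) ∝ w_k f_k(x); normalise over all components.
Geometric probabilities:
  p_A = 0.1
  p_B = 0.23
  p_C = 0.24
  p_D = 0.62
Unnormalised posteriors:
  w_A·p_A = 0.08 × 0.1 = 0.008
  w_B·p_B = 0.56 × 0.23 = 0.1288
  w_C·p_C = 0.23 × 0.24 = 0.0552
  w_D·p_D = 0.13 × 0.62 = 0.0806
Normaliser: 0.008 + 0.1288 + 0.0552 + 0.0806 = 0.2726
P(Condition C | x) = 0.0552 / 0.2726 ≈ 0.202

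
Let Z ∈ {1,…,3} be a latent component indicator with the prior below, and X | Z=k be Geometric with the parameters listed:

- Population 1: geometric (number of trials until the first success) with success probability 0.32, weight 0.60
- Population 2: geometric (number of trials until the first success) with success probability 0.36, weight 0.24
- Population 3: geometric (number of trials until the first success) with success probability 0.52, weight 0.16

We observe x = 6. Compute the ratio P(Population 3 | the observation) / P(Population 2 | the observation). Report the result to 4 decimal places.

0.2285

Only the two components matter; the odds are (w_i f_i(x)) / (w_j f_j(x)).
Evaluate each component's likelihood at the observed value:
  p_1 = 0.0465259
  p_2 = 0.0386547
  p_3 = 0.0132498
0.00211997 / 0.00927713 ≈ 0.2285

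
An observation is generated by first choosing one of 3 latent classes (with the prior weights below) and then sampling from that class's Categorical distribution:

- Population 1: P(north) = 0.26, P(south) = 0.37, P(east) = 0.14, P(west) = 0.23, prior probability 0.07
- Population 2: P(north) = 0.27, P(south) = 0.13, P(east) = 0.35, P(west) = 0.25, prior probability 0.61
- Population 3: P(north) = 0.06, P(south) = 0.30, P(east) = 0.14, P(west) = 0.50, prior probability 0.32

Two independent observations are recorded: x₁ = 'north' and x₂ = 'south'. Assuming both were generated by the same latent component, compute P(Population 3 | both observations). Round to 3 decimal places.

0.170

Posterior ∝ prior × likelihood, so P(k | x) ∝ π_k f_k(x); normalise over all components.
Since both observations come from the same component, the likelihood for component k is f_k(x₁)·f_k(x₂).
  f_1 = [P(north | comp) = 0.26] × [0.37] = 0.0962
  f_2 = [P(north | comp) = 0.27] × [0.13] = 0.0351
  f_3 = [P(north | comp) = 0.06] × [0.3] = 0.018
Multiply by the mixture weights:
  π_1·f_1 = 0.07 × 0.0962 = 0.006734
  π_2·f_2 = 0.61 × 0.0351 = 0.021411
  π_3·f_3 = 0.32 × 0.018 = 0.00576
Marginal: 0.006734 + 0.021411 + 0.00576 = 0.033905
So the posterior for Population 3 is 0.00576 / 0.033905 ≈ 0.170.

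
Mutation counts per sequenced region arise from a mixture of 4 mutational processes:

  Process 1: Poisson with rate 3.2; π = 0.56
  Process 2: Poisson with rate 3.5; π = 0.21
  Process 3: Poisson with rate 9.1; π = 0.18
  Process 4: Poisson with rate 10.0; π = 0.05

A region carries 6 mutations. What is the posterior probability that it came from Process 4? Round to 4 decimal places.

0.0455

Apply Bayes' rule: the posterior for each component is proportional to its prior times its likelihood at x.
Poisson probabilities:
  L_1 = 0.060789
  L_2 = 0.0770983
  L_3 = 0.0880716
  L_4 = 0.0630555
Multiply by the mixture weights:
  w_1·L_1 = 0.56 × 0.060789 = 0.0340418
  w_2·L_2 = 0.21 × 0.0770983 = 0.0161907
  w_3·L_3 = 0.18 × 0.0880716 = 0.0158529
  w_4·L_4 = 0.05 × 0.0630555 = 0.00315277
Evidence: 0.0340418 + 0.0161907 + 0.0158529 + 0.00315277 = 0.0692382
P(Process 4 | x) ≈ 0.0455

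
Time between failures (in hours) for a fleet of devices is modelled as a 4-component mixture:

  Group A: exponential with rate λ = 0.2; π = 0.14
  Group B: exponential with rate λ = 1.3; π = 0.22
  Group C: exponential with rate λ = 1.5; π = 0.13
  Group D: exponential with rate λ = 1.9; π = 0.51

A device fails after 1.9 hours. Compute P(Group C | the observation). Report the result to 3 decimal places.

Apply Bayes' rule: the posterior for each component is proportional to its prior times its likelihood at x.
Component likelihoods at x = 1.9 hours:
  f_A = 0.2·e^(−0.2·1.9) = 0.2·e^(−0.3800) = 0.136772
  f_B = 1.3·e^(−1.3·1.9) = 1.3·e^(−2.4700) = 0.10996
  f_C = 1.5·e^(−1.5·1.9) = 1.5·e^(−2.8500) = 0.0867665
  f_D = 1.9·e^(−1.9·1.9) = 1.9·e^(−3.6100) = 0.0513985
Multiply by the mixture weights:
  w_A·f_A = 0.14 × 0.136772 = 0.0191481
  w_B·f_B = 0.22 × 0.10996 = 0.0241913
  w_C·f_C = 0.13 × 0.0867665 = 0.0112796
  w_D·f_D = 0.51 × 0.0513985 = 0.0262132
Denominator: 0.0191481 + 0.0241913 + 0.0112796 + 0.0262132 = 0.0808323
So the posterior for Group C is 0.0112796 / 0.0808323 ≈ 0.140.

0.140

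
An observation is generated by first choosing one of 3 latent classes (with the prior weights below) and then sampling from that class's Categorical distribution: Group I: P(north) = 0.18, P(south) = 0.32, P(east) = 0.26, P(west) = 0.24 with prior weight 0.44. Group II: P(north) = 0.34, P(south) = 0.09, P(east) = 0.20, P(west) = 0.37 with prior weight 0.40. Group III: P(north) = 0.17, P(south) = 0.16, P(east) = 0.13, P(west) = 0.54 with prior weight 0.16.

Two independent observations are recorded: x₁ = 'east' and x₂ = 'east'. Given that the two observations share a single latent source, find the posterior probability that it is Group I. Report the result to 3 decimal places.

0.614

The responsibility of component k is w_k f_k(x) divided by Σ_j w_j f_j(x).
Since both observations come from the same component, the likelihood for component k is f_k(x₁)·f_k(x₂).
  p_I = [0.26] × [0.26] = 0.0676
  p_II = [0.2] × [0.2] = 0.04
  p_III = [0.13] × [0.13] = 0.0169
Prior × likelihood for each component:
  w_I·p_I = 0.44 × 0.0676 = 0.029744
  w_II·p_II = 0.40 × 0.04 = 0.016
  w_III·p_III = 0.16 × 0.0169 = 0.002704
Sum: 0.029744 + 0.016 + 0.002704 = 0.048448
Responsibility of Group I: 0.029744 / 0.048448 ≈ 0.614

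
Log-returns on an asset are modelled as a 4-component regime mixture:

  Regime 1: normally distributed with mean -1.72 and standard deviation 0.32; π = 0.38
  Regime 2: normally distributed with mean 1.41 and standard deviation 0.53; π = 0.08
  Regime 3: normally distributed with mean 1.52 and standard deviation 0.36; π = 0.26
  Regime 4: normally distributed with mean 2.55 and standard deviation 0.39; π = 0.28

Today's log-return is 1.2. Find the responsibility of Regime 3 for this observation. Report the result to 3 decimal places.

The responsibility of component k is P(Z=k) f_k(x) divided by Σ_j P(Z=j) f_j(x).
Normal densities:
  f_1 = 1.03481e-18
  f_2 = 0.695894
  f_3 = 0.746508
  f_4 = 0.00255819
Weight by the priors:
  P(Z=1)·f_1 = 0.38 × 1.03481e-18 = 3.93227e-19
  P(Z=2)·f_2 = 0.08 × 0.695894 = 0.0556715
  P(Z=3)·f_3 = 0.26 × 0.746508 = 0.194092
  P(Z=4)·f_4 = 0.28 × 0.00255819 = 0.000716294
Normaliser: 3.93227e-19 + 0.0556715 + 0.194092 + 0.000716294 = 0.25048
P(Regime 3 | the observation) ≈ 0.775

0.775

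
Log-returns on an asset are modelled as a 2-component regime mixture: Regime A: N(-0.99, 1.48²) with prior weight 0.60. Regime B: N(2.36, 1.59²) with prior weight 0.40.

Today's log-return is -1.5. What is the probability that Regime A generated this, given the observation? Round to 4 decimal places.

P(component k | x) = w_k·f_k(x) / marginal(x), where marginal(x) = Σ_j w_j·f_j(x).
Component likelihoods at x = -1.5:
  p_A = (1/(1.48·√(2π)))·exp(−(-1.5−-0.99)²/(2·1.48²)) = 0.269556·exp(-0.05937) = 0.254017
  p_B = (1/(1.59·√(2π)))·exp(−(-1.5−2.36)²/(2·1.59²)) = 0.250907·exp(-2.94680) = 0.0131745
Multiply by the mixture weights:
  w_A·p_A = 0.60 × 0.254017 = 0.15241
  w_B·p_B = 0.40 × 0.0131745 = 0.00526981
Denominator: 0.15241 + 0.00526981 = 0.15768
P(Regime A | x) ≈ 0.9666

0.9666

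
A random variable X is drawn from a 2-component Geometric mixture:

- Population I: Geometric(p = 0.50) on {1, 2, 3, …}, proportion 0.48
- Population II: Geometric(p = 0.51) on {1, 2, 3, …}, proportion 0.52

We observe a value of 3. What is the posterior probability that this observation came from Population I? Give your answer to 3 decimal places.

0.485

P(component k | x) = w_k·f_k(x) / marginal(x), where marginal(x) = Σ_j w_j·f_j(x).
Component likelihoods at x = 3:
  L_I = 0.50·(1−0.50)^2 = 0.50·0.25 = 0.125
  L_II = 0.51·(1−0.51)^2 = 0.51·0.2401 = 0.122451
Unnormalised posteriors:
  w_I·L_I = 0.48 × 0.125 = 0.06
  w_II·L_II = 0.52 × 0.122451 = 0.0636745
Sum: 0.06 + 0.0636745 = 0.123675
P(Population I | x) = 0.06 / 0.123675 ≈ 0.485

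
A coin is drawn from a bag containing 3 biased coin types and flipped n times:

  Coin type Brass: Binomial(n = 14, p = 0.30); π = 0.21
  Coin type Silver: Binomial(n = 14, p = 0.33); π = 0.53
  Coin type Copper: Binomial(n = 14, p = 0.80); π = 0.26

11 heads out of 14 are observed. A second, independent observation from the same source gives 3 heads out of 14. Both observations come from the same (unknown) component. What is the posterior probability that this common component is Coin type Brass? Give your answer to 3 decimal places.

0.161

The responsibility of component k is π_k f_k(x) divided by Σ_j π_j f_j(x).
Since both observations come from the same component, the likelihood for component k is f_k(x₁)·f_k(x₂).
  L_Brass = [0.000221172] × [0.194332] = 4.29806e-05
  L_Silver = [0.000553324] × [0.159759] = 8.83986e-05
  L_Copper = [0.250139] × [3.81682e-06] = 9.54734e-07
Multiply by the mixture weights:
  π_Brass·L_Brass = 0.21 × 4.29806e-05 = 9.02593e-06
  π_Silver·L_Silver = 0.53 × 8.83986e-05 = 4.68512e-05
  π_Copper·L_Copper = 0.26 × 9.54734e-07 = 2.48231e-07
Denominator: 9.02593e-06 + 4.68512e-05 + 2.48231e-07 = 5.61254e-05
P(Coin type Brass | x₁,x₂) ≈ 0.161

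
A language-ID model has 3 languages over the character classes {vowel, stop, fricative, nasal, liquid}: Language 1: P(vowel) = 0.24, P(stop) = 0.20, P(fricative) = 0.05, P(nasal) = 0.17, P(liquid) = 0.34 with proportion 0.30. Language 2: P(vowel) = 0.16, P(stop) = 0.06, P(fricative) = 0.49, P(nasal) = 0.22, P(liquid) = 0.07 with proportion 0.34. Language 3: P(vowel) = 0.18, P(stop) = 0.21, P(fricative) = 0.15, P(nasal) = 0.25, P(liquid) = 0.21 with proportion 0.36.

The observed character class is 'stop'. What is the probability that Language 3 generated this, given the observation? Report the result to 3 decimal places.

P(component k | x) = w_k·f_k(x) / marginal(x), where marginal(x) = Σ_j w_j·f_j(x).
Categorical probabilities:
  p_1 = P(stop | comp) = 0.20
  p_2 = P(stop | comp) = 0.06
  p_3 = P(stop | comp) = 0.21
Prior × likelihood for each component:
  w_1·p_1 = 0.30 × 0.2 = 0.06
  w_2·p_2 = 0.34 × 0.06 = 0.0204
  w_3·p_3 = 0.36 × 0.21 = 0.0756
Denominator: 0.06 + 0.0204 + 0.0756 = 0.156
Responsibility of Language 3: 0.0756 / 0.156 ≈ 0.485

0.485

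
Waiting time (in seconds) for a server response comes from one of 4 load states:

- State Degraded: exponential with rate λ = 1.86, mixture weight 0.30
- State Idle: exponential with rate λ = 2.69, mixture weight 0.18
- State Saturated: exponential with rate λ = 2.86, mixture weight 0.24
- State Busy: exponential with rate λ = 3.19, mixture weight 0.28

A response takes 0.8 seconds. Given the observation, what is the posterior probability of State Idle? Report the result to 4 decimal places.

0.1751

By Bayes' theorem, P(k | x) = π_k f_k(x) / Σ_j π_j f_j(x).
Evaluate each component's likelihood at the observed value:
  p_Degraded = 1.86·e^(−1.86·0.8) = 1.86·e^(−1.4880) = 0.420032
  p_Idle = 2.69·e^(−2.69·0.8) = 2.69·e^(−2.1520) = 0.312716
  p_Saturated = 2.86·e^(−2.86·0.8) = 2.86·e^(−2.2880) = 0.290202
  p_Busy = 3.19·e^(−3.19·0.8) = 3.19·e^(−2.5520) = 0.248583
Prior × likelihood for each component:
  π_Degraded·p_Degraded = 0.30 × 0.420032 = 0.12601
  π_Idle·p_Idle = 0.18 × 0.312716 = 0.0562889
  π_Saturated·p_Saturated = 0.24 × 0.290202 = 0.0696485
  π_Busy·p_Busy = 0.28 × 0.248583 = 0.0696032
Evidence: 0.12601 + 0.0562889 + 0.0696485 + 0.0696032 = 0.32155
P(State Idle | the observation) = 0.0562889 / 0.32155 ≈ 0.1751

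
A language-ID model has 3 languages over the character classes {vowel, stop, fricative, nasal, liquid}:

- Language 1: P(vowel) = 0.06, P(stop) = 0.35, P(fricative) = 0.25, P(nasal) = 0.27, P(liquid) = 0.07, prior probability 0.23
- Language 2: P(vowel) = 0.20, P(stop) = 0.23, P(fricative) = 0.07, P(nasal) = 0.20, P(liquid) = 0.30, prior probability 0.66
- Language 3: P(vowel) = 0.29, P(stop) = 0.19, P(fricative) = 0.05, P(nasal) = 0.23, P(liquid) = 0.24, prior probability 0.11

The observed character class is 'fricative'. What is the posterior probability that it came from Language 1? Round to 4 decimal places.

0.5266

The responsibility of component k is π_k f_k(x) divided by Σ_j π_j f_j(x).
Categorical probabilities:
  L_1 = P(fricative | comp) = 0.25
  L_2 = P(fricative | comp) = 0.07
  L_3 = P(fricative | comp) = 0.05
Prior × likelihood for each component:
  π_1·L_1 = 0.23 × 0.25 = 0.0575
  π_2·L_2 = 0.66 × 0.07 = 0.0462
  π_3·L_3 = 0.11 × 0.05 = 0.0055
Normaliser: 0.0575 + 0.0462 + 0.0055 = 0.1092
P(Language 1 | the observation) ≈ 0.5266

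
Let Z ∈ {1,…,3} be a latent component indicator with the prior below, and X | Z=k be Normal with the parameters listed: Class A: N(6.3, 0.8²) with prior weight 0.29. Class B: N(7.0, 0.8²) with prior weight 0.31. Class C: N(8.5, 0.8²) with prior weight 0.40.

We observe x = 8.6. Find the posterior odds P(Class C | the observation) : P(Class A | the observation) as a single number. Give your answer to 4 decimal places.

Posterior odds = (P(Z=i) f_i(x)) / (P(Z=j) f_j(x)); the normalising sum cancels.
Component likelihoods at x = 8.6:
  L_A = (1/(0.8·√(2π)))·exp(−(8.6−6.3)²/(2·0.8²)) = 0.498678·exp(-4.13281) = 0.00799765
  L_B = (1/(0.8·√(2π)))·exp(−(8.6−7.0)²/(2·0.8²)) = 0.498678·exp(-2.00000) = 0.0674887
  L_C = (1/(0.8·√(2π)))·exp(−(8.6−8.5)²/(2·0.8²)) = 0.498678·exp(-0.00781) = 0.494797
Posterior odds = (P(Z=C)·L_C) / (P(Z=A)·L_A) = (0.40·0.494797) / (0.29·0.00799765) = 0.197919 / 0.00231932 ≈ 85.3349

85.3349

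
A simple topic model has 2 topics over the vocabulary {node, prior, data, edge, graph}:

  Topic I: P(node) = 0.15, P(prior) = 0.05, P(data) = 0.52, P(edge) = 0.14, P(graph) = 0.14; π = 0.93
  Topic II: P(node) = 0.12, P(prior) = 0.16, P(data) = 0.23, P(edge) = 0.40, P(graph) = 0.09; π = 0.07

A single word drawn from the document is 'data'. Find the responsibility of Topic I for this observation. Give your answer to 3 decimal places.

By Bayes' theorem, P(k | x) = π_k f_k(x) / Σ_j π_j f_j(x).
Categorical probabilities:
  f_I = P(data | comp) = 0.52
  f_II = P(data | comp) = 0.23
Prior × likelihood for each component:
  π_I·f_I = 0.93 × 0.52 = 0.4836
  π_II·f_II = 0.07 × 0.23 = 0.0161
Denominator: 0.4836 + 0.0161 = 0.4997
P(Topic I | x) ≈ 0.968

0.968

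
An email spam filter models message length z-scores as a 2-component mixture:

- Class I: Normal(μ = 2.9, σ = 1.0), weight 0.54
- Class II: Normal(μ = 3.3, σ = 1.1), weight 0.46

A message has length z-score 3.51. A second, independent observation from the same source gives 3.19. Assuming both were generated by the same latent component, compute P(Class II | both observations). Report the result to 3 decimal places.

0.464

By Bayes' theorem, P(k | x) = π_k f_k(x) / Σ_j π_j f_j(x).
Since both observations come from the same component, the likelihood for component k is f_k(x₁)·f_k(x₂).
  f_I = [0.331215] × [0.382515] = 0.126694
  f_II = [0.356126] × [0.360866] = 0.128514
Weight by the priors:
  π_I·f_I = 0.54 × 0.126694 = 0.068415
  π_II·f_II = 0.46 × 0.128514 = 0.0591163
Marginal: 0.068415 + 0.0591163 = 0.127531
P(Class II | x) ≈ 0.464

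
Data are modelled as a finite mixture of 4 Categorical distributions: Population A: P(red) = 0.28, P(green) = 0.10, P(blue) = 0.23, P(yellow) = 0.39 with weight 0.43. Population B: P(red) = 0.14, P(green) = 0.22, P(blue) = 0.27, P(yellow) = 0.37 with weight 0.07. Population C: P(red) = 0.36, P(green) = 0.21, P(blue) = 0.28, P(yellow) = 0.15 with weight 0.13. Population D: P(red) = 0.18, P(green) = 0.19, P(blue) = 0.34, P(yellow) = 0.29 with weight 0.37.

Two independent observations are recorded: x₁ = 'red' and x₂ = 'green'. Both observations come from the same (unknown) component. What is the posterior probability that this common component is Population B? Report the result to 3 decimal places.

Posterior ∝ prior × likelihood, so P(k | x) ∝ π_k f_k(x); normalise over all components.
Since both observations come from the same component, the likelihood for component k is f_k(x₁)·f_k(x₂).
  f_A = [P(red | comp) = 0.28] × [0.1] = 0.028
  f_B = [P(red | comp) = 0.14] × [0.22] = 0.0308
  f_C = [P(red | comp) = 0.36] × [0.21] = 0.0756
  f_D = [P(red | comp) = 0.18] × [0.19] = 0.0342
Unnormalised posteriors:
  π_A·f_A = 0.43 × 0.028 = 0.01204
  π_B·f_B = 0.07 × 0.0308 = 0.002156
  π_C·f_C = 0.13 × 0.0756 = 0.009828
  π_D·f_D = 0.37 × 0.0342 = 0.012654
Evidence: 0.01204 + 0.002156 + 0.009828 + 0.012654 = 0.036678
So the posterior for Population B is 0.002156 / 0.036678 ≈ 0.059.

0.059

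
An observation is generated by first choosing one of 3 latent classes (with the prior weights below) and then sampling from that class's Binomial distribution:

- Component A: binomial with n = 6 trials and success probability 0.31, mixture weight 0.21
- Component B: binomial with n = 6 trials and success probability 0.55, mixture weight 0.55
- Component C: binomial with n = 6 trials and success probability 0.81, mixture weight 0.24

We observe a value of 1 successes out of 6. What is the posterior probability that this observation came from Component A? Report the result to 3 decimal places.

0.644

P(component k | x) = π_k·f_k(x) / marginal(x), where marginal(x) = Σ_j π_j·f_j(x).
Component likelihoods at x = 1 successes out of 6:
  f_A = 0.29091
  f_B = 0.0608943
  f_C = 0.00120338
Weight by the priors:
  π_A·f_A = 0.21 × 0.29091 = 0.0610911
  π_B·f_B = 0.55 × 0.0608943 = 0.0334919
  π_C·f_C = 0.24 × 0.00120338 = 0.000288812
Denominator: 0.0610911 + 0.0334919 + 0.000288812 = 0.0948717
Responsibility of Component A: 0.0610911 / 0.0948717 ≈ 0.644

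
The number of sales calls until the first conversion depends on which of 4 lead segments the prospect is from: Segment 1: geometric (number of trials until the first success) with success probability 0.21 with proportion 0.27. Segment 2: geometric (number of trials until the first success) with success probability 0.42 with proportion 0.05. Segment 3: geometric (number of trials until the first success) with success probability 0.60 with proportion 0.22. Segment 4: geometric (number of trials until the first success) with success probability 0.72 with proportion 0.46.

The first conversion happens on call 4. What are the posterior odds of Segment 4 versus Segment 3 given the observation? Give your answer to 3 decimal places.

0.861

Only the two components matter; the odds are (P(Z=i) f_i(x)) / (P(Z=j) f_j(x)).
Geometric probabilities:
  p_1 = 0.103538
  p_2 = 0.081947
  p_3 = 0.0384
  p_4 = 0.0158054
Posterior odds = (P(Z=4)·p_4) / (P(Z=3)·p_3) = (0.46·0.0158054) / (0.22·0.0384) = 0.0072705 / 0.008448 ≈ 0.861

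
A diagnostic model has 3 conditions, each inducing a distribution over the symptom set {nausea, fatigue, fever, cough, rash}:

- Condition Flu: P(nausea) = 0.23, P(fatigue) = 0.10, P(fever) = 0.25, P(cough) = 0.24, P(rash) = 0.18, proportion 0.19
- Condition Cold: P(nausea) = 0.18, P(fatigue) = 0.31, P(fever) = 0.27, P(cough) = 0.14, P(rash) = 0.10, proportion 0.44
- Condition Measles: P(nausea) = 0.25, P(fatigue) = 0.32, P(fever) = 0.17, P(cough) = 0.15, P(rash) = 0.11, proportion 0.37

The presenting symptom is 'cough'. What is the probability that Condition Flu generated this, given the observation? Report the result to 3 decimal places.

Apply Bayes' rule: the posterior for each component is proportional to its prior times its likelihood at x.
Categorical probabilities:
  f_Flu = P(cough | comp) = 0.24
  f_Cold = P(cough | comp) = 0.14
  f_Measles = P(cough | comp) = 0.15
Unnormalised posteriors:
  P(Z=Flu)·f_Flu = 0.19 × 0.24 = 0.0456
  P(Z=Cold)·f_Cold = 0.44 × 0.14 = 0.0616
  P(Z=Measles)·f_Measles = 0.37 × 0.15 = 0.0555
Sum: 0.0456 + 0.0616 + 0.0555 = 0.1627
So the posterior for Condition Flu is 0.0456 / 0.1627 ≈ 0.280.

0.280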